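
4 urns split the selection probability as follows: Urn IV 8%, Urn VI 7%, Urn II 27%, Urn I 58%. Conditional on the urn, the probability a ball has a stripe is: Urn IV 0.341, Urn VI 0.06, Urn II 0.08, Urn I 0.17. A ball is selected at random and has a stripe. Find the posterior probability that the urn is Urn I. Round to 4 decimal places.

Compute prior × likelihood for every hypothesis:
  Urn IV: 0.08 × 0.341 = 0.02728
  Urn VI: 0.07 × 0.06 = 0.0042
  Urn II: 0.27 × 0.08 = 0.0216
  Urn I: 0.58 × 0.17 = 0.0986
Sum = 0.15168.
P(Urn I | evidence) = 0.0986 / 0.15168 ≈ 0.6501.

0.6501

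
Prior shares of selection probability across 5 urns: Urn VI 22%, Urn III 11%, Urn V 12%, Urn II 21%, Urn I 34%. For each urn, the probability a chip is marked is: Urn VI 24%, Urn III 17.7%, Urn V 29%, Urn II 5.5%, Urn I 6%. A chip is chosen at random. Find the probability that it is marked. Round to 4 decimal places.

0.1390

Compute prior × likelihood for every hypothesis:
  Urn VI: 0.22 × 0.24 = 0.0528
  Urn III: 0.11 × 0.177 = 0.01947
  Urn V: 0.12 × 0.29 = 0.0348
  Urn II: 0.21 × 0.055 = 0.01155
  Urn I: 0.34 × 0.06 = 0.0204
P(marked) = 0.0528 + 0.01947 + 0.0348 + 0.01155 + 0.0204 = 0.13902 → 0.1390.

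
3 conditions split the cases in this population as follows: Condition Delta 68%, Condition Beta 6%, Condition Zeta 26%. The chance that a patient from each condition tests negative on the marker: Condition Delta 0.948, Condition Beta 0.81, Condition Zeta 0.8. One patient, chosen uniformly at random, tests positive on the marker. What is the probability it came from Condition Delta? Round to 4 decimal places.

Taking complements, P(marker-positive | each) = Condition Delta 0.052, Condition Beta 0.19, Condition Zeta 0.2.
Unnormalized posteriors (prior × likelihood):
  Condition Delta: 0.68 × 0.052 = 0.03536
  Condition Beta: 0.06 × 0.19 = 0.0114
  Condition Zeta: 0.26 × 0.2 = 0.052
Sum = 0.09876.
P(Condition Delta | evidence) = 0.03536 / 0.09876 ≈ 0.3580.

0.3580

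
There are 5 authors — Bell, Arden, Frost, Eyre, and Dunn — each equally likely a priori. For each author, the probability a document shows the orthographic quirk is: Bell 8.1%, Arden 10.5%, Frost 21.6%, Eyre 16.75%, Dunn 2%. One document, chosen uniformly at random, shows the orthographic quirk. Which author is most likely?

With a uniform prior (1/5 each), posterior ∝ likelihood:
  Bell: 0.081
  Arden: 0.105
  Frost: 0.216
  Eyre: 0.1675
  Dunn: 0.02
Normalizing constant = 0.5895.
Largest term belongs to Frost, so Frost is most probable.

Frost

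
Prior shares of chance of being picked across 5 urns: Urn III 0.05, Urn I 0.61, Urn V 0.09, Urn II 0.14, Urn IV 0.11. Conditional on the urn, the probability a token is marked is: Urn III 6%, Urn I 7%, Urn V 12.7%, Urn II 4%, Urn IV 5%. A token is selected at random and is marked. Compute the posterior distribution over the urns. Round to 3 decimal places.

Urn III 0.044, Urn I 0.626, Urn V 0.168, Urn II 0.082, Urn IV 0.081

By Bayes' rule, posterior ∝ prior × likelihood:
  Urn III: 0.05 × 0.06 = 0.003
  Urn I: 0.61 × 0.07 = 0.0427
  Urn V: 0.09 × 0.127 = 0.01143
  Urn II: 0.14 × 0.04 = 0.0056
  Urn IV: 0.11 × 0.05 = 0.0055
Normalizing constant = 0.06823.
P(Urn III | marked) = 0.003/0.06823 ≈ 0.044
P(Urn I | marked) = 0.0427/0.06823 ≈ 0.626
P(Urn V | marked) = 0.01143/0.06823 ≈ 0.168
P(Urn II | marked) = 0.0056/0.06823 ≈ 0.082
P(Urn IV | marked) = 0.0055/0.06823 ≈ 0.081
(Check: 0.044+0.626+0.168+0.082+0.081 = 1.001.)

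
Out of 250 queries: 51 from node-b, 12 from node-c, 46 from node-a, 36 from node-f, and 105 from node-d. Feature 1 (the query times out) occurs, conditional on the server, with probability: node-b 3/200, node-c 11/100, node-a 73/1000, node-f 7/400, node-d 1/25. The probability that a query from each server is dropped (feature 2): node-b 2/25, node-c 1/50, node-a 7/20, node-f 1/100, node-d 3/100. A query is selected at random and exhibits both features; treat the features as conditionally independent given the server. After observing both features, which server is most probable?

node-a

By Bayes' rule, posterior ∝ prior × likelihood:
  node-b: 0.204 × 0.015 × 0.08 = 0.0002448
  node-c: 0.048 × 0.11 × 0.02 = 0.0001056
  node-a: 0.184 × 0.073 × 0.35 = 0.0047012
  node-f: 0.144 × 0.0175 × 0.01 = 0.0000252
  node-d: 0.42 × 0.04 × 0.03 = 0.000504
Normalizing constant = 0.0055808.
Largest term belongs to node-a, so node-a is most probable.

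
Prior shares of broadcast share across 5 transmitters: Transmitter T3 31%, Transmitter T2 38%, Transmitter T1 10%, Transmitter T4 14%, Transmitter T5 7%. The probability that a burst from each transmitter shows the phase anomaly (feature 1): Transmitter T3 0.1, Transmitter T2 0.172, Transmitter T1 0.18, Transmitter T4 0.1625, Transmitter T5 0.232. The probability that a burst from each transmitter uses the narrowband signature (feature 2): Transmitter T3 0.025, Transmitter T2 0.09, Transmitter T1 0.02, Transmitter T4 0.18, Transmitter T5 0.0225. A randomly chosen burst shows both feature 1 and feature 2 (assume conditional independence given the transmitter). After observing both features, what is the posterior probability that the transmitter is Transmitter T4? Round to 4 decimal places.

0.3568

By Bayes' rule, posterior ∝ prior × likelihood:
  Transmitter T3: 0.31 × 0.1 × 0.025 = 0.000775
  Transmitter T2: 0.38 × 0.172 × 0.09 = 0.0058824
  Transmitter T1: 0.1 × 0.18 × 0.02 = 0.00036
  Transmitter T4: 0.14 × 0.1625 × 0.18 = 0.004095
  Transmitter T5: 0.07 × 0.232 × 0.0225 = 0.0003654
Total = 0.0114778.
P(Transmitter T4 | evidence) = 0.004095 / 0.0114778 ≈ 0.3568.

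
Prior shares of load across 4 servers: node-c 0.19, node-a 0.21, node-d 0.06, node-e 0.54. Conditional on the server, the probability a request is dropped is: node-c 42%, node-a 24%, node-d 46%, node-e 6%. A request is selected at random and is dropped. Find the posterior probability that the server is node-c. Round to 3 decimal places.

0.420

Compute prior × likelihood for every hypothesis:
  node-c: 0.19 × 0.42 = 0.0798
  node-a: 0.21 × 0.24 = 0.0504
  node-d: 0.06 × 0.46 = 0.0276
  node-e: 0.54 × 0.06 = 0.0324
Normalizing constant = 0.1902.
P(node-c | evidence) = 0.0798 / 0.1902 ≈ 0.420.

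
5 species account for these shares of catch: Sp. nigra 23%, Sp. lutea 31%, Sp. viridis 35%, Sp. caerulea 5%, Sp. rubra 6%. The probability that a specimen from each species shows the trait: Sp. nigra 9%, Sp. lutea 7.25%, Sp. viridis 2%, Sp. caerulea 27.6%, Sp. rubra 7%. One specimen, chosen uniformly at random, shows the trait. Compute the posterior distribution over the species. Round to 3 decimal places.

Sp. nigra 0.304, Sp. lutea 0.330, Sp. viridis 0.103, Sp. caerulea 0.202, Sp. rubra 0.062

Unnormalized posteriors (prior × likelihood):
  Sp. nigra: 0.23 × 0.09 = 0.0207
  Sp. lutea: 0.31 × 0.0725 = 0.022475
  Sp. viridis: 0.35 × 0.02 = 0.007
  Sp. caerulea: 0.05 × 0.276 = 0.0138
  Sp. rubra: 0.06 × 0.07 = 0.0042
Total = 0.068175.
P(Sp. nigra | trait) = 0.0207/0.068175 ≈ 0.304
P(Sp. lutea | trait) = 0.022475/0.068175 ≈ 0.330
P(Sp. viridis | trait) = 0.007/0.068175 ≈ 0.103
P(Sp. caerulea | trait) = 0.0138/0.068175 ≈ 0.202
P(Sp. rubra | trait) = 0.0042/0.068175 ≈ 0.062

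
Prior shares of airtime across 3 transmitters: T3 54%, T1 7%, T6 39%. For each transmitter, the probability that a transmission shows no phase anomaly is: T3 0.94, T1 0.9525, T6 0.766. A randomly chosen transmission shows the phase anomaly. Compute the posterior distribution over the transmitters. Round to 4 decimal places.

Taking complements, P(anomaly | each) = T3 0.06, T1 0.0475, T6 0.234.
Prior × likelihood for each hypothesis:
  T3: 0.54 × 0.06 = 0.0324
  T1: 0.07 × 0.0475 = 0.003325
  T6: 0.39 × 0.234 = 0.09126
Normalizing constant = 0.126985.
P(T3 | anomaly) = 0.0324/0.126985 ≈ 0.2551
P(T1 | anomaly) = 0.003325/0.126985 ≈ 0.0262
P(T6 | anomaly) = 0.09126/0.126985 ≈ 0.7187
(Check: 0.2551+0.0262+0.7187 = 1.0000.)

T3 0.2551, T1 0.0262, T6 0.7187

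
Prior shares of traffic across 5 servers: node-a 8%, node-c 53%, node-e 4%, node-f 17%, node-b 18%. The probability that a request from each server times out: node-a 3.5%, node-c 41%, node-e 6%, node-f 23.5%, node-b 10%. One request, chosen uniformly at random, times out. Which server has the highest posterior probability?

Compute prior × likelihood for every hypothesis:
  node-a: 0.08 × 0.035 = 0.0028
  node-c: 0.53 × 0.41 = 0.2173
  node-e: 0.04 × 0.06 = 0.0024
  node-f: 0.17 × 0.235 = 0.03995
  node-b: 0.18 × 0.1 = 0.018
Total = 0.28045.
Largest term belongs to node-c, so node-c is most probable.

node-c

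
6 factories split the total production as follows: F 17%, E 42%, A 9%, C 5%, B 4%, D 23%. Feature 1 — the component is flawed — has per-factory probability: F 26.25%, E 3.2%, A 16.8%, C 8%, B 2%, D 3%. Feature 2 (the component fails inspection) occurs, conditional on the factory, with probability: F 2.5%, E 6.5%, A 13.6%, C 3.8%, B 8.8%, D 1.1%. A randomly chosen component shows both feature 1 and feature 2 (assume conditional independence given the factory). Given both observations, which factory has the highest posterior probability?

Compute prior × likelihood for every hypothesis:
  F: 0.17 × 0.2625 × 0.025 = 0.001115625
  E: 0.42 × 0.032 × 0.065 = 0.0008736
  A: 0.09 × 0.168 × 0.136 = 0.00205632
  C: 0.05 × 0.08 × 0.038 = 0.000152
  B: 0.04 × 0.02 × 0.088 = 0.0000704
  D: 0.23 × 0.03 × 0.011 = 0.0000759
Sum = 0.004343845.
Largest term belongs to A, so A is most probable.

A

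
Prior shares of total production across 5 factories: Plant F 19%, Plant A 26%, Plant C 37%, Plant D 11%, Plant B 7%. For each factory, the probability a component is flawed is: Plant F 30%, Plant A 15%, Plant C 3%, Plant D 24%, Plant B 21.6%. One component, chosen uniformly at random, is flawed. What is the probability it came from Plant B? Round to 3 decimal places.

0.102

Compute prior × likelihood for every hypothesis:
  Plant F: 0.19 × 0.3 = 0.057
  Plant A: 0.26 × 0.15 = 0.039
  Plant C: 0.37 × 0.03 = 0.0111
  Plant D: 0.11 × 0.24 = 0.0264
  Plant B: 0.07 × 0.216 = 0.01512
Total = 0.14862.
P(Plant B | evidence) = 0.01512 / 0.14862 ≈ 0.102.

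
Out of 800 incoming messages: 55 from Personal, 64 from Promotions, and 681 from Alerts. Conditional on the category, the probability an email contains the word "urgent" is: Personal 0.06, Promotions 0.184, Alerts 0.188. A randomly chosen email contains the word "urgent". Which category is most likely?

Unnormalized posteriors (prior × likelihood):
  Personal: 0.06875 × 0.06 = 0.004125
  Promotions: 0.08 × 0.184 = 0.01472
  Alerts: 0.85125 × 0.188 = 0.160035
Sum = 0.17888.
Largest term belongs to Alerts, so Alerts is most probable.

Alerts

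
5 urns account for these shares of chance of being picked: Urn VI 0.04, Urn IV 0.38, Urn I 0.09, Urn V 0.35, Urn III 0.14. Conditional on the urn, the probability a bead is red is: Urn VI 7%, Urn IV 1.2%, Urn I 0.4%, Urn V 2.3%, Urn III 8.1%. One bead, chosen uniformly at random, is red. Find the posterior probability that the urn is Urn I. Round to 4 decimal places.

Compute prior × likelihood for every hypothesis:
  Urn VI: 0.04 × 0.07 = 0.0028
  Urn IV: 0.38 × 0.012 = 0.00456
  Urn I: 0.09 × 0.004 = 0.00036
  Urn V: 0.35 × 0.023 = 0.00805
  Urn III: 0.14 × 0.081 = 0.01134
Normalizing constant = 0.02711.
P(Urn I | evidence) = 0.00036 / 0.02711 ≈ 0.0133.

0.0133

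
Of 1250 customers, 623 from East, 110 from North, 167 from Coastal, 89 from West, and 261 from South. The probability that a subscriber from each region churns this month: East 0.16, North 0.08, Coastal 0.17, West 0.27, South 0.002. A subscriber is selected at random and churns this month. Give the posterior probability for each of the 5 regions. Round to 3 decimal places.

East 0.618, North 0.055, Coastal 0.176, West 0.149, South 0.003

Unnormalized posteriors (prior × likelihood):
  East: 0.4984 × 0.16 = 0.079744
  North: 0.088 × 0.08 = 0.00704
  Coastal: 0.1336 × 0.17 = 0.022712
  West: 0.0712 × 0.27 = 0.019224
  South: 0.2088 × 0.002 = 0.0004176
Total = 0.1291376.
P(East | churn) = 0.079744/0.1291376 ≈ 0.618
P(North | churn) = 0.00704/0.1291376 ≈ 0.055
P(Coastal | churn) = 0.022712/0.1291376 ≈ 0.176
P(West | churn) = 0.019224/0.1291376 ≈ 0.149
P(South | churn) = 0.0004176/0.1291376 ≈ 0.003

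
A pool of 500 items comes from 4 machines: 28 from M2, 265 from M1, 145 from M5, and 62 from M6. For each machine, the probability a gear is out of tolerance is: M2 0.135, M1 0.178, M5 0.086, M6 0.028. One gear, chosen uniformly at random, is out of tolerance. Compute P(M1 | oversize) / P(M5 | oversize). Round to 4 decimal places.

Unnormalized posteriors (prior × likelihood):
  M2: 0.056 × 0.135 = 0.00756
  M1: 0.53 × 0.178 = 0.09434
  M5: 0.29 × 0.086 = 0.02494
  M6: 0.124 × 0.028 = 0.003472
Sum = 0.130312.
The ratio is 0.09434 / 0.02494 (the normalizer cancels) = 3.7827.

3.7827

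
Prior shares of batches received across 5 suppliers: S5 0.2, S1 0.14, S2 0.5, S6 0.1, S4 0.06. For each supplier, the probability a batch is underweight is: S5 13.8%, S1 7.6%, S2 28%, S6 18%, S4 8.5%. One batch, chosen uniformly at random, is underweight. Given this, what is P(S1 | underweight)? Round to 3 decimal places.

0.053

By Bayes' rule, posterior ∝ prior × likelihood:
  S5: 0.2 × 0.138 = 0.0276
  S1: 0.14 × 0.076 = 0.01064
  S2: 0.5 × 0.28 = 0.14
  S6: 0.1 × 0.18 = 0.018
  S4: 0.06 × 0.085 = 0.0051
Total = 0.20134.
P(S1 | evidence) = 0.01064 / 0.20134 ≈ 0.053.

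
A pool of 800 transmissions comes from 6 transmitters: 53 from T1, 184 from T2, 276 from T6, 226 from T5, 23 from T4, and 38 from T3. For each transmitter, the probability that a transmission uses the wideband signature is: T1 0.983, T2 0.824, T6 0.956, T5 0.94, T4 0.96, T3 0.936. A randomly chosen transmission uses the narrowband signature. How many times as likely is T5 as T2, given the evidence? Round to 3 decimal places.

Taking complements, P(narrowband | each) = T1 0.017, T2 0.176, T6 0.044, T5 0.06, T4 0.04, T3 0.064.
Unnormalized posteriors (prior × likelihood):
  T1: 0.06625 × 0.017 = 0.00112625
  T2: 0.23 × 0.176 = 0.04048
  T6: 0.345 × 0.044 = 0.01518
  T5: 0.2825 × 0.06 = 0.01695
  T4: 0.02875 × 0.04 = 0.00115
  T3: 0.0475 × 0.064 = 0.00304
Normalizing constant = 0.07792625.
The ratio is 0.01695 / 0.04048 (the normalizer cancels) = 0.419.

0.419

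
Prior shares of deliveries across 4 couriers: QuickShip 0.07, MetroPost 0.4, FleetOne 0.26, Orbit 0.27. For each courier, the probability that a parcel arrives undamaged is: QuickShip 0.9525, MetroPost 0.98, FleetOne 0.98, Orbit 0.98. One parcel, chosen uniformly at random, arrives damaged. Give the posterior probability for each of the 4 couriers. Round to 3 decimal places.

QuickShip 0.152, MetroPost 0.365, FleetOne 0.237, Orbit 0.246

Taking complements, P(damaged | each) = QuickShip 0.0475, MetroPost 0.02, FleetOne 0.02, Orbit 0.02.
Prior × likelihood for each hypothesis:
  QuickShip: 0.07 × 0.0475 = 0.003325
  MetroPost: 0.4 × 0.02 = 0.008
  FleetOne: 0.26 × 0.02 = 0.0052
  Orbit: 0.27 × 0.02 = 0.0054
Sum = 0.021925.
P(QuickShip | damaged) = 0.003325/0.021925 ≈ 0.152
P(MetroPost | damaged) = 0.008/0.021925 ≈ 0.365
P(FleetOne | damaged) = 0.0052/0.021925 ≈ 0.237
P(Orbit | damaged) = 0.0054/0.021925 ≈ 0.246
(Check: 0.152+0.365+0.237+0.246 = 1.000.)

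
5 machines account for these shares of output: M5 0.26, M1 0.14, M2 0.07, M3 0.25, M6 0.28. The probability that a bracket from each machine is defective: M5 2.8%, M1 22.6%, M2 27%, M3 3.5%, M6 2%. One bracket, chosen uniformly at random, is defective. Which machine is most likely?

M1

By Bayes' rule, posterior ∝ prior × likelihood:
  M5: 0.26 × 0.028 = 0.00728
  M1: 0.14 × 0.226 = 0.03164
  M2: 0.07 × 0.27 = 0.0189
  M3: 0.25 × 0.035 = 0.00875
  M6: 0.28 × 0.02 = 0.0056
Total = 0.07217.
Largest term belongs to M1, so M1 is most probable.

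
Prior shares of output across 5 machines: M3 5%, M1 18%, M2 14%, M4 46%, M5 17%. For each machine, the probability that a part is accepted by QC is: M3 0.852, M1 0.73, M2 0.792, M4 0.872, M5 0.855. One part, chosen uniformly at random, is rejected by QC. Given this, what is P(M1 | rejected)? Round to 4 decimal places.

Taking complements, P(rejected | each) = M3 0.148, M1 0.27, M2 0.208, M4 0.128, M5 0.145.
Unnormalized posteriors (prior × likelihood):
  M3: 0.05 × 0.148 = 0.0074
  M1: 0.18 × 0.27 = 0.0486
  M2: 0.14 × 0.208 = 0.02912
  M4: 0.46 × 0.128 = 0.05888
  M5: 0.17 × 0.145 = 0.02465
Normalizing constant = 0.16865.
P(M1 | evidence) = 0.0486 / 0.16865 ≈ 0.2882.

0.2882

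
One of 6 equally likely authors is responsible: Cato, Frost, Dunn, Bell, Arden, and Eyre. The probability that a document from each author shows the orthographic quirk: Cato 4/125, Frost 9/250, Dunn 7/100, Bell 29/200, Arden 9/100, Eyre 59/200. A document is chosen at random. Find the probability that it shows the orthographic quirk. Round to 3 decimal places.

Since the prior is uniform, the posterior is proportional to the likelihood:
  Cato: 0.032
  Frost: 0.036
  Dunn: 0.07
  Bell: 0.145
  Arden: 0.09
  Eyre: 0.295
P(quirk) = (1/6) × (0.032 + 0.036 + 0.07 + 0.145 + 0.09 + 0.295) = 0.668/6 ≈ 0.111.

0.111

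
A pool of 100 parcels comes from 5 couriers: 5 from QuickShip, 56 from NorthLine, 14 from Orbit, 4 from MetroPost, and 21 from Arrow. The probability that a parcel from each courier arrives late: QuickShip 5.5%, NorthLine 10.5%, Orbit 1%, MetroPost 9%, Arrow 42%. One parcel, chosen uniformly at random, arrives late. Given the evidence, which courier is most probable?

By Bayes' rule, posterior ∝ prior × likelihood:
  QuickShip: 0.05 × 0.055 = 0.00275
  NorthLine: 0.56 × 0.105 = 0.0588
  Orbit: 0.14 × 0.01 = 0.0014
  MetroPost: 0.04 × 0.09 = 0.0036
  Arrow: 0.21 × 0.42 = 0.0882
Total = 0.15475.
Largest term belongs to Arrow, so Arrow is most probable.

Arrow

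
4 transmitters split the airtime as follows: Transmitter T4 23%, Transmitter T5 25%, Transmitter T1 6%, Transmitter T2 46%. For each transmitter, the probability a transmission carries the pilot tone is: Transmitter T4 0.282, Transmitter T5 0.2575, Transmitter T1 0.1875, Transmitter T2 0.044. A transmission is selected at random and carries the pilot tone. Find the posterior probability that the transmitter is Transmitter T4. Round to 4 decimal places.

Compute prior × likelihood for every hypothesis:
  Transmitter T4: 0.23 × 0.282 = 0.06486
  Transmitter T5: 0.25 × 0.2575 = 0.064375
  Transmitter T1: 0.06 × 0.1875 = 0.01125
  Transmitter T2: 0.46 × 0.044 = 0.02024
Sum = 0.160725.
P(Transmitter T4 | evidence) = 0.06486 / 0.160725 ≈ 0.4035.

0.4035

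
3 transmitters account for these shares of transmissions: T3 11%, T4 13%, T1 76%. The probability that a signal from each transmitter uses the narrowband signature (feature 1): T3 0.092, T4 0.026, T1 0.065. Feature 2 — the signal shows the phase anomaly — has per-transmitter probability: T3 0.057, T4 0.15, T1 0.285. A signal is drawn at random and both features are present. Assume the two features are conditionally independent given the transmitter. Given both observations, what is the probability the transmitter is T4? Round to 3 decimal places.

Compute prior × likelihood for every hypothesis:
  T3: 0.11 × 0.092 × 0.057 = 0.00057684
  T4: 0.13 × 0.026 × 0.15 = 0.000507
  T1: 0.76 × 0.065 × 0.285 = 0.014079
Total = 0.01516284.
P(T4 | evidence) = 0.000507 / 0.01516284 ≈ 0.033.

0.033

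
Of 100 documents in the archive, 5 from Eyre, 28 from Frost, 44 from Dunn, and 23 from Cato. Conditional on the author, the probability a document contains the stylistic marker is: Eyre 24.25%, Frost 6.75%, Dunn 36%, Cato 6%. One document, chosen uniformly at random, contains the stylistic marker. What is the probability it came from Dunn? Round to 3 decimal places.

Compute prior × likelihood for every hypothesis:
  Eyre: 0.05 × 0.2425 = 0.012125
  Frost: 0.28 × 0.0675 = 0.0189
  Dunn: 0.44 × 0.36 = 0.1584
  Cato: 0.23 × 0.06 = 0.0138
Normalizing constant = 0.203225.
P(Dunn | evidence) = 0.1584 / 0.203225 ≈ 0.779.

0.779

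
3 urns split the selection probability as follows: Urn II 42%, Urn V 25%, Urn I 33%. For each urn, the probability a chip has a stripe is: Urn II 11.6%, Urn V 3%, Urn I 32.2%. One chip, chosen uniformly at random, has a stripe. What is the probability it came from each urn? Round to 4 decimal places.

Urn II 0.2999, Urn V 0.0462, Urn I 0.6540

By Bayes' rule, posterior ∝ prior × likelihood:
  Urn II: 0.42 × 0.116 = 0.04872
  Urn V: 0.25 × 0.03 = 0.0075
  Urn I: 0.33 × 0.322 = 0.10626
Total = 0.16248.
P(Urn II | striped) = 0.04872/0.16248 ≈ 0.2999
P(Urn V | striped) = 0.0075/0.16248 ≈ 0.0462
P(Urn I | striped) = 0.10626/0.16248 ≈ 0.6540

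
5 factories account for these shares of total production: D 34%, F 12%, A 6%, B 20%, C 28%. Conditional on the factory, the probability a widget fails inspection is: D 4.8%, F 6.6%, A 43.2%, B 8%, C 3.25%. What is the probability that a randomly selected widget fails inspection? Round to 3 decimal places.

Prior × likelihood for each hypothesis:
  D: 0.34 × 0.048 = 0.01632
  F: 0.12 × 0.066 = 0.00792
  A: 0.06 × 0.432 = 0.02592
  B: 0.2 × 0.08 = 0.016
  C: 0.28 × 0.0325 = 0.0091
P(nonconforming) = 0.01632 + 0.00792 + 0.02592 + 0.016 + 0.0091 = 0.07526 → 0.075.

0.075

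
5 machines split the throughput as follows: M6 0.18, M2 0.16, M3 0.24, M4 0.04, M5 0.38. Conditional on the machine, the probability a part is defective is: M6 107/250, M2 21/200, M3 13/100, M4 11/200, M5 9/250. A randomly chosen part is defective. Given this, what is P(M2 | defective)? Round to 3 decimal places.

By Bayes' rule, posterior ∝ prior × likelihood:
  M6: 0.18 × 0.428 = 0.07704
  M2: 0.16 × 0.105 = 0.0168
  M3: 0.24 × 0.13 = 0.0312
  M4: 0.04 × 0.055 = 0.0022
  M5: 0.38 × 0.036 = 0.01368
Normalizing constant = 0.14092.
P(M2 | evidence) = 0.0168 / 0.14092 ≈ 0.119.

0.119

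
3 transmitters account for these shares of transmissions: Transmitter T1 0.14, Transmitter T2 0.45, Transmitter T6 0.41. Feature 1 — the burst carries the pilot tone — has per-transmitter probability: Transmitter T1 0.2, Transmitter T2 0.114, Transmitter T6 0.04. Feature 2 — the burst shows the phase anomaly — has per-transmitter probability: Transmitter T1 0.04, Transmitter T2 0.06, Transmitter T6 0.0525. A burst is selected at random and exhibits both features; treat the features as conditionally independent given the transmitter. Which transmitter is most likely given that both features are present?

Prior × likelihood for each hypothesis:
  Transmitter T1: 0.14 × 0.2 × 0.04 = 0.00112
  Transmitter T2: 0.45 × 0.114 × 0.06 = 0.003078
  Transmitter T6: 0.41 × 0.04 × 0.0525 = 0.000861
Sum = 0.005059.
Largest term belongs to Transmitter T2, so Transmitter T2 is most probable.

Transmitter T2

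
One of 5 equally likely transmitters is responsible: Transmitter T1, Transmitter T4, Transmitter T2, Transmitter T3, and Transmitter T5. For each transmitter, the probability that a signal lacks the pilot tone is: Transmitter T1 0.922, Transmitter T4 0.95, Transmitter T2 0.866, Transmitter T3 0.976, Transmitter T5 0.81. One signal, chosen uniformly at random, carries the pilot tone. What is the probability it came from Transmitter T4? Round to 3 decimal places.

0.105

Taking complements, P(pilot | each) = Transmitter T1 0.078, Transmitter T4 0.05, Transmitter T2 0.134, Transmitter T3 0.024, Transmitter T5 0.19.
With a uniform prior (1/5 each), posterior ∝ likelihood:
  Transmitter T1: 0.078
  Transmitter T4: 0.05
  Transmitter T2: 0.134
  Transmitter T3: 0.024
  Transmitter T5: 0.19
Normalizing constant = 0.476.
P(Transmitter T4 | evidence) = 0.05 / 0.476 ≈ 0.105.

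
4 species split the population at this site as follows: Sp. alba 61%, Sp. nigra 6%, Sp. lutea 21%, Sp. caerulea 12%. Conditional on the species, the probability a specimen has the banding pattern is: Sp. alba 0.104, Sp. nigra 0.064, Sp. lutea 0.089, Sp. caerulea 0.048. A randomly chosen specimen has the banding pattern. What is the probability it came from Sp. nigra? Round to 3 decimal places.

0.042

Unnormalized posteriors (prior × likelihood):
  Sp. alba: 0.61 × 0.104 = 0.06344
  Sp. nigra: 0.06 × 0.064 = 0.00384
  Sp. lutea: 0.21 × 0.089 = 0.01869
  Sp. caerulea: 0.12 × 0.048 = 0.00576
Sum = 0.09173.
P(Sp. nigra | evidence) = 0.00384 / 0.09173 ≈ 0.042.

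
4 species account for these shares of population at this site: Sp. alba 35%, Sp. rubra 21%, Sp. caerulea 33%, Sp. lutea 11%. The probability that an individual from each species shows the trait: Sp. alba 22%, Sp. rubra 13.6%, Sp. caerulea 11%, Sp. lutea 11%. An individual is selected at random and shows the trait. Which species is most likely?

Sp. alba

By Bayes' rule, posterior ∝ prior × likelihood:
  Sp. alba: 0.35 × 0.22 = 0.077
  Sp. rubra: 0.21 × 0.136 = 0.02856
  Sp. caerulea: 0.33 × 0.11 = 0.0363
  Sp. lutea: 0.11 × 0.11 = 0.0121
Sum = 0.15396.
Largest term belongs to Sp. alba, so Sp. alba is most probable.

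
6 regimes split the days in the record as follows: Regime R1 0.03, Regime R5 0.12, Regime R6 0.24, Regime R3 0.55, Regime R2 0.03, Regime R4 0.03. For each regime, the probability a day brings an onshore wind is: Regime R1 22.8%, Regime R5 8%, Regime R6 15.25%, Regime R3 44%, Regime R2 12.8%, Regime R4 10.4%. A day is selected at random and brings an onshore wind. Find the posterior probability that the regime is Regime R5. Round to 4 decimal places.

0.0318

Unnormalized posteriors (prior × likelihood):
  Regime R1: 0.03 × 0.228 = 0.00684
  Regime R5: 0.12 × 0.08 = 0.0096
  Regime R6: 0.24 × 0.1525 = 0.0366
  Regime R3: 0.55 × 0.44 = 0.242
  Regime R2: 0.03 × 0.128 = 0.00384
  Regime R4: 0.03 × 0.104 = 0.00312
Sum = 0.302.
P(Regime R5 | evidence) = 0.0096 / 0.302 ≈ 0.0318.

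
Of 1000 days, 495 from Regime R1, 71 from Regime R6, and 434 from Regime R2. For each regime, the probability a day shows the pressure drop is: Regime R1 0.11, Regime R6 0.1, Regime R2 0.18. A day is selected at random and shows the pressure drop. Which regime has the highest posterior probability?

Regime R2

By Bayes' rule, posterior ∝ prior × likelihood:
  Regime R1: 0.495 × 0.11 = 0.05445
  Regime R6: 0.071 × 0.1 = 0.0071
  Regime R2: 0.434 × 0.18 = 0.07812
Total = 0.13967.
Largest term belongs to Regime R2, so Regime R2 is most probable.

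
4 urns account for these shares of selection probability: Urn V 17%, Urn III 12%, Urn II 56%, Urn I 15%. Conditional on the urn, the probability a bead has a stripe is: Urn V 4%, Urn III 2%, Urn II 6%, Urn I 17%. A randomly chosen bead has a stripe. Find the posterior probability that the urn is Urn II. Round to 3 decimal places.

0.492

Compute prior × likelihood for every hypothesis:
  Urn V: 0.17 × 0.04 = 0.0068
  Urn III: 0.12 × 0.02 = 0.0024
  Urn II: 0.56 × 0.06 = 0.0336
  Urn I: 0.15 × 0.17 = 0.0255
Sum = 0.0683.
P(Urn II | evidence) = 0.0336 / 0.0683 ≈ 0.492.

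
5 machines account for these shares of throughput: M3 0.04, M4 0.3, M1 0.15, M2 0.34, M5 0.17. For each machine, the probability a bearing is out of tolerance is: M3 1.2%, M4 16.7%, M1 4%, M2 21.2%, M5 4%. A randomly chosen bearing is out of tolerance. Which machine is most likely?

M2

Compute prior × likelihood for every hypothesis:
  M3: 0.04 × 0.012 = 0.00048
  M4: 0.3 × 0.167 = 0.0501
  M1: 0.15 × 0.04 = 0.006
  M2: 0.34 × 0.212 = 0.07208
  M5: 0.17 × 0.04 = 0.0068
Normalizing constant = 0.13546.
Largest term belongs to M2, so M2 is most probable.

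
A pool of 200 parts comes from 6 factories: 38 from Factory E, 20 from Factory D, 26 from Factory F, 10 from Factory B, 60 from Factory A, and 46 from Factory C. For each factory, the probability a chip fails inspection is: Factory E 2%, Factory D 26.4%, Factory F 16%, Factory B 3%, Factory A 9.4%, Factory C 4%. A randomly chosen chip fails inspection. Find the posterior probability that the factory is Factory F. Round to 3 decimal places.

0.231

Prior × likelihood for each hypothesis:
  Factory E: 0.19 × 0.02 = 0.0038
  Factory D: 0.1 × 0.264 = 0.0264
  Factory F: 0.13 × 0.16 = 0.0208
  Factory B: 0.05 × 0.03 = 0.0015
  Factory A: 0.3 × 0.094 = 0.0282
  Factory C: 0.23 × 0.04 = 0.0092
Total = 0.0899.
P(Factory F | evidence) = 0.0208 / 0.0899 ≈ 0.231.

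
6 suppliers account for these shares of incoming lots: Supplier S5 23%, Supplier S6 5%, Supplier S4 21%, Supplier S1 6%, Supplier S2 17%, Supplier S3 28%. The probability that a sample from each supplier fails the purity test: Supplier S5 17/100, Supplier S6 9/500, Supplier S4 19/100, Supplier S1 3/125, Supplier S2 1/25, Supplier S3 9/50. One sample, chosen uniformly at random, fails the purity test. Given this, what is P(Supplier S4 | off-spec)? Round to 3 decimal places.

Compute prior × likelihood for every hypothesis:
  Supplier S5: 0.23 × 0.17 = 0.0391
  Supplier S6: 0.05 × 0.018 = 0.0009
  Supplier S4: 0.21 × 0.19 = 0.0399
  Supplier S1: 0.06 × 0.024 = 0.00144
  Supplier S2: 0.17 × 0.04 = 0.0068
  Supplier S3: 0.28 × 0.18 = 0.0504
Normalizing constant = 0.13854.
P(Supplier S4 | evidence) = 0.0399 / 0.13854 ≈ 0.288.

0.288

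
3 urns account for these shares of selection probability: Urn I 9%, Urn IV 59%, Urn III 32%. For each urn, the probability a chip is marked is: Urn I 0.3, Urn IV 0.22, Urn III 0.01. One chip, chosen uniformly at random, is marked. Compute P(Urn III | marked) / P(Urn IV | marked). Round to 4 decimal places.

Prior × likelihood for each hypothesis:
  Urn I: 0.09 × 0.3 = 0.027
  Urn IV: 0.59 × 0.22 = 0.1298
  Urn III: 0.32 × 0.01 = 0.0032
Normalizing constant = 0.16.
The ratio is 0.0032 / 0.1298 (the normalizer cancels) = 0.0247.

0.0247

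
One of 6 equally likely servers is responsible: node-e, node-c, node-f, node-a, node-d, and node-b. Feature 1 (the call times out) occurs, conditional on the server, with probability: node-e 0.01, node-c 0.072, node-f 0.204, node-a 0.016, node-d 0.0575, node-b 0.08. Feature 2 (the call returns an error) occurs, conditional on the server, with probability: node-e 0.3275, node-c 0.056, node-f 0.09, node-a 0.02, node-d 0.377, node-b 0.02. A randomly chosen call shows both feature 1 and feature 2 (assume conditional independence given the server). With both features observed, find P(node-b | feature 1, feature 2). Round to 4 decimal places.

0.0325

Since the prior is uniform, the posterior is proportional to the likelihood:
  node-e: 0.01 × 0.3275 = 0.003275
  node-c: 0.072 × 0.056 = 0.004032
  node-f: 0.204 × 0.09 = 0.01836
  node-a: 0.016 × 0.02 = 0.00032
  node-d: 0.0575 × 0.377 = 0.0216775
  node-b: 0.08 × 0.02 = 0.0016
Sum = 0.0492645.
P(node-b | evidence) = 0.0016 / 0.0492645 ≈ 0.0325.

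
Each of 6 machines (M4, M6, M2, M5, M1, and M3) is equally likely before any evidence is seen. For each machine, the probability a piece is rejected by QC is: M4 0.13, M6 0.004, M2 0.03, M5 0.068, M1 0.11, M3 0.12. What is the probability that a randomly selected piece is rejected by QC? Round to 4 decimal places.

0.0770

With a uniform prior (1/6 each), posterior ∝ likelihood:
  M4: 0.13
  M6: 0.004
  M2: 0.03
  M5: 0.068
  M1: 0.11
  M3: 0.12
P(rejected) = (1/6) × (0.13 + 0.004 + 0.03 + 0.068 + 0.11 + 0.12) = 0.462/6 ≈ 0.0770.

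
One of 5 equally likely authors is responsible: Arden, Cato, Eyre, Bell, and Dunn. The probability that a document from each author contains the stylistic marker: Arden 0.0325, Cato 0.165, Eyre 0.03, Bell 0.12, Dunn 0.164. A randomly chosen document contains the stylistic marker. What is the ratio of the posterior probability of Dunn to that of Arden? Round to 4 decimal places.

5.0462

Since the prior is uniform, the posterior is proportional to the likelihood:
  Arden: 0.0325
  Cato: 0.165
  Eyre: 0.03
  Bell: 0.12
  Dunn: 0.164
Sum = 0.5115.
The ratio is 0.164 / 0.0325 (the normalizer cancels) = 5.0462.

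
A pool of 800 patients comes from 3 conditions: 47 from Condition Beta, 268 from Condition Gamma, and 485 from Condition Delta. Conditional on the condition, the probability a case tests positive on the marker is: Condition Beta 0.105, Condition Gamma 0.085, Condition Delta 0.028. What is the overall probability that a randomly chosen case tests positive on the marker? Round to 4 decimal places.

Unnormalized posteriors (prior × likelihood):
  Condition Beta: 0.05875 × 0.105 = 0.00616875
  Condition Gamma: 0.335 × 0.085 = 0.028475
  Condition Delta: 0.60625 × 0.028 = 0.016975
P(marker-positive) = 0.00616875 + 0.028475 + 0.016975 = 0.05161875 → 0.0516.

0.0516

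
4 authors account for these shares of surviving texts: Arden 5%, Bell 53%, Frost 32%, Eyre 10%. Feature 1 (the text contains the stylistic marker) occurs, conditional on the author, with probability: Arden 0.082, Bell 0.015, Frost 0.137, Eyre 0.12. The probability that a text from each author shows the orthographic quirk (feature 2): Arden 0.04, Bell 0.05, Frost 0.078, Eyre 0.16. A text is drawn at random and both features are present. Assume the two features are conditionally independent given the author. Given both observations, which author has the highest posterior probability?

By Bayes' rule, posterior ∝ prior × likelihood:
  Arden: 0.05 × 0.082 × 0.04 = 0.000164
  Bell: 0.53 × 0.015 × 0.05 = 0.0003975
  Frost: 0.32 × 0.137 × 0.078 = 0.00341952
  Eyre: 0.1 × 0.12 × 0.16 = 0.00192
Total = 0.00590102.
Largest term belongs to Frost, so Frost is most probable.

Frost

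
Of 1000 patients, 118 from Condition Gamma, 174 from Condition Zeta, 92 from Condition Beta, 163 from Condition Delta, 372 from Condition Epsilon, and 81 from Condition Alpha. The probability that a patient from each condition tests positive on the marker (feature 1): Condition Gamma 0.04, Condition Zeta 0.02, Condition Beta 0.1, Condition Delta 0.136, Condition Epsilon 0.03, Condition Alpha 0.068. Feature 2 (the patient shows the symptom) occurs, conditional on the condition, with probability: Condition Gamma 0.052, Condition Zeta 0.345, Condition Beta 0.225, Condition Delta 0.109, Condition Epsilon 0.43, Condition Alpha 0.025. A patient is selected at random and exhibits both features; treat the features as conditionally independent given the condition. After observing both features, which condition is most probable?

By Bayes' rule, posterior ∝ prior × likelihood:
  Condition Gamma: 0.118 × 0.04 × 0.052 = 0.00024544
  Condition Zeta: 0.174 × 0.02 × 0.345 = 0.0012006
  Condition Beta: 0.092 × 0.1 × 0.225 = 0.00207
  Condition Delta: 0.163 × 0.136 × 0.109 = 0.002416312
  Condition Epsilon: 0.372 × 0.03 × 0.43 = 0.0047988
  Condition Alpha: 0.081 × 0.068 × 0.025 = 0.0001377
Total = 0.010868852.
Largest term belongs to Condition Epsilon, so Condition Epsilon is most probable.

Condition Epsilon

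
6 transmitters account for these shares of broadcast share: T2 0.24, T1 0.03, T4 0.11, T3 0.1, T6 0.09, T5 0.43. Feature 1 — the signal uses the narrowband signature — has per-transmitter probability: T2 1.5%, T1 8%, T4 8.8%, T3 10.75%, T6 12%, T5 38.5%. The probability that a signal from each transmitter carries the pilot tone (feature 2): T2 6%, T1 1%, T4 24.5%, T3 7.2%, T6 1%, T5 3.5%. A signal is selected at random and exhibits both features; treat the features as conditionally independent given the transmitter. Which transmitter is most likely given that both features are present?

Unnormalized posteriors (prior × likelihood):
  T2: 0.24 × 0.015 × 0.06 = 0.000216
  T1: 0.03 × 0.08 × 0.01 = 0.000024
  T4: 0.11 × 0.088 × 0.245 = 0.0023716
  T3: 0.1 × 0.1075 × 0.072 = 0.000774
  T6: 0.09 × 0.12 × 0.01 = 0.000108
  T5: 0.43 × 0.385 × 0.035 = 0.00579425
Total = 0.00928785.
Largest term belongs to T5, so T5 is most probable.

T5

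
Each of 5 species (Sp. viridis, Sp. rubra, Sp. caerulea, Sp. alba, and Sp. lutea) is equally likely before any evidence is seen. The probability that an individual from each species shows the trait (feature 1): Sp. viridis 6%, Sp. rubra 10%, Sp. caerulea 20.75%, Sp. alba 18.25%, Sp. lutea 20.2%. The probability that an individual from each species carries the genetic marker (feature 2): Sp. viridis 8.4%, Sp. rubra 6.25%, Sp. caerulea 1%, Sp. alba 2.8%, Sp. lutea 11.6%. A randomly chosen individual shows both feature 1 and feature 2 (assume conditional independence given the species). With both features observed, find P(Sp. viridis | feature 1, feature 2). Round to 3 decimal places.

0.120

With a uniform prior (1/5 each), posterior ∝ likelihood:
  Sp. viridis: 0.06 × 0.084 = 0.00504
  Sp. rubra: 0.1 × 0.0625 = 0.00625
  Sp. caerulea: 0.2075 × 0.01 = 0.002075
  Sp. alba: 0.1825 × 0.028 = 0.00511
  Sp. lutea: 0.202 × 0.116 = 0.023432
Total = 0.041907.
P(Sp. viridis | evidence) = 0.00504 / 0.041907 ≈ 0.120.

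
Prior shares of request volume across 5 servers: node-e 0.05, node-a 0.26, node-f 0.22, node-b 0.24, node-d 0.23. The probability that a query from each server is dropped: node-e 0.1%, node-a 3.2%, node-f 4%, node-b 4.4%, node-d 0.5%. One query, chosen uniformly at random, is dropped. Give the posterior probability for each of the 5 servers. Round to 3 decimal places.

Prior × likelihood for each hypothesis:
  node-e: 0.05 × 0.001 = 0.00005
  node-a: 0.26 × 0.032 = 0.00832
  node-f: 0.22 × 0.04 = 0.0088
  node-b: 0.24 × 0.044 = 0.01056
  node-d: 0.23 × 0.005 = 0.00115
Sum = 0.02888.
P(node-e | dropped) = 0.00005/0.02888 ≈ 0.002
P(node-a | dropped) = 0.00832/0.02888 ≈ 0.288
P(node-f | dropped) = 0.0088/0.02888 ≈ 0.305
P(node-b | dropped) = 0.01056/0.02888 ≈ 0.366
P(node-d | dropped) = 0.00115/0.02888 ≈ 0.040

node-e 0.002, node-a 0.288, node-f 0.305, node-b 0.366, node-d 0.040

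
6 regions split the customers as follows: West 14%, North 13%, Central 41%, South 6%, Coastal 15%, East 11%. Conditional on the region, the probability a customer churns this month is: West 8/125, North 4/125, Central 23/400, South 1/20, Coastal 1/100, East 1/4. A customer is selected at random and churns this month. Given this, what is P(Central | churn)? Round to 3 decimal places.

0.343

Unnormalized posteriors (prior × likelihood):
  West: 0.14 × 0.064 = 0.00896
  North: 0.13 × 0.032 = 0.00416
  Central: 0.41 × 0.0575 = 0.023575
  South: 0.06 × 0.05 = 0.003
  Coastal: 0.15 × 0.01 = 0.0015
  East: 0.11 × 0.25 = 0.0275
Normalizing constant = 0.068695.
P(Central | evidence) = 0.023575 / 0.068695 ≈ 0.343.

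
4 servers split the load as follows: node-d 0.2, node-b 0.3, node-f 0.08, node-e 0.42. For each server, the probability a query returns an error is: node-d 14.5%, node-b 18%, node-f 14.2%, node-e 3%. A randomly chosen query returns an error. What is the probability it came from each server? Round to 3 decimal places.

node-d 0.271, node-b 0.505, node-f 0.106, node-e 0.118

By Bayes' rule, posterior ∝ prior × likelihood:
  node-d: 0.2 × 0.145 = 0.029
  node-b: 0.3 × 0.18 = 0.054
  node-f: 0.08 × 0.142 = 0.01136
  node-e: 0.42 × 0.03 = 0.0126
Total = 0.10696.
P(node-d | error) = 0.029/0.10696 ≈ 0.271
P(node-b | error) = 0.054/0.10696 ≈ 0.505
P(node-f | error) = 0.01136/0.10696 ≈ 0.106
P(node-e | error) = 0.0126/0.10696 ≈ 0.118
(Check: 0.271+0.505+0.106+0.118 = 1.000.)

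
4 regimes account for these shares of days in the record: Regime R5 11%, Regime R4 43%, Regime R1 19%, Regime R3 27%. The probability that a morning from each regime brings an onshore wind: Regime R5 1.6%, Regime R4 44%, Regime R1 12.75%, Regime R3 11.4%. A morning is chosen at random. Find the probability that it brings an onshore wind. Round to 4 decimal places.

Compute prior × likelihood for every hypothesis:
  Regime R5: 0.11 × 0.016 = 0.00176
  Regime R4: 0.43 × 0.44 = 0.1892
  Regime R1: 0.19 × 0.1275 = 0.024225
  Regime R3: 0.27 × 0.114 = 0.03078
P(onshore) = 0.00176 + 0.1892 + 0.024225 + 0.03078 = 0.245965 → 0.2460.

0.2460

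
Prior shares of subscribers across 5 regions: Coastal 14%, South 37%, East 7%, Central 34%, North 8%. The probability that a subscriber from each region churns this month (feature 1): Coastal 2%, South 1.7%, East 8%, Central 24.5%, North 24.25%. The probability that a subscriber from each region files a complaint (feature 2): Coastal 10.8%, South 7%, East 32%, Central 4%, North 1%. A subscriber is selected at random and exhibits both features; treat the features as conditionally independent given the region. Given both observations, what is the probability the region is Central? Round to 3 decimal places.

Unnormalized posteriors (prior × likelihood):
  Coastal: 0.14 × 0.02 × 0.108 = 0.0003024
  South: 0.37 × 0.017 × 0.07 = 0.0004403
  East: 0.07 × 0.08 × 0.32 = 0.001792
  Central: 0.34 × 0.245 × 0.04 = 0.003332
  North: 0.08 × 0.2425 × 0.01 = 0.000194
Sum = 0.0060607.
P(Central | evidence) = 0.003332 / 0.0060607 ≈ 0.550.

0.550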